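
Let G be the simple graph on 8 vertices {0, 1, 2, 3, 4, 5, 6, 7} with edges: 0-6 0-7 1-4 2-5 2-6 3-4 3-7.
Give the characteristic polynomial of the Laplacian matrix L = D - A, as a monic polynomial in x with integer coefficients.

x^8 - 14x^7 + 78x^6 - 220x^5 + 330x^4 - 252x^3 + 84x^2 - 8x

Reading degrees in the order [0, 1, 2, 3, 4, 5, 6, 7] gives [2, 1, 2, 2, 2, 1, 2, 2]; set D = diag(2, 1, 2, 2, 2, 1, 2, 2) and form L = D - A. Computing det(xI - L) by cofactor expansion (or equivalently via sum-over-permutations) gives x^8 - 14x^7 + 78x^6 - 220x^5 + 330x^4 - 252x^3 + 84x^2 - 8x. The coefficient of x^7 equals -trace(L) = -14, matching the sum of degrees. By the matrix-tree theorem the graph has (1/8) * product of the nonzero eigenvalues = 1 spanning tree.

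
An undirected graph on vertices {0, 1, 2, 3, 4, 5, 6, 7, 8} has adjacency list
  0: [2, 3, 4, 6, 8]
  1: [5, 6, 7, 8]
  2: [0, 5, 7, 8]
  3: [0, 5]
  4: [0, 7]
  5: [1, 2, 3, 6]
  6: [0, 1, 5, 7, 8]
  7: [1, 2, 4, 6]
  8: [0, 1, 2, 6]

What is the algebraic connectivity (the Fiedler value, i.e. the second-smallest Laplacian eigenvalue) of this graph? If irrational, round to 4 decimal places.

Reading degrees in the order [0, 1, 2, 3, 4, 5, 6, 7, 8] gives [5, 4, 4, 2, 2, 4, 5, 4, 4]; set D = diag(5, 4, 4, 2, 2, 4, 5, 4, 4) and form L = D - A. Computing the eigenvalues of L and sorting gives [0, 1.5858, 1.9329, 3.3968, 3.9123, 4.4142, 5.2805, 6.1412, 7.3363]. The Fiedler value lambda_2 = 1.5858 is strictly positive, so the graph is connected. There is one zero in the spectrum, matching the 1 component. By the matrix-tree theorem the graph has (1/9) * product of the nonzero eigenvalues = 4753 spanning trees.

1.5858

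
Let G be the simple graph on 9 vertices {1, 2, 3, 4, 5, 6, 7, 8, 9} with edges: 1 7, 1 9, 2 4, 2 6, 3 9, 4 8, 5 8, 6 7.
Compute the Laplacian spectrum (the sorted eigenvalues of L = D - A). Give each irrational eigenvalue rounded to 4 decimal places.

With the vertex order [1, 2, 3, 4, 5, 6, 7, 8, 9], the degrees are [2, 2, 1, 2, 1, 2, 2, 2, 2], giving D = diag(2, 2, 1, 2, 1, 2, 2, 2, 2) and L = D - A. L is symmetric positive semidefinite, so every eigenvalue is real and nonnegative. The largest eigenvalue, 3.8794, is at most the vertex count 9.

[0, 0.1206, 0.4679, 1, 1.6527, 2.3473, 3, 3.5321, 3.8794]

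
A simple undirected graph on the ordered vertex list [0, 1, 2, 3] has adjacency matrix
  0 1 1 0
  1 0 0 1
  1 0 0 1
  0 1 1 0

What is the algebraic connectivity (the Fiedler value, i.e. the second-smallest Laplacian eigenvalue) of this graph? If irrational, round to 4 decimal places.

Reading degrees in the order [0, 1, 2, 3] gives [2, 2, 2, 2]; set D = diag(2, 2, 2, 2) and form L = D - A. Computing the eigenvalues of L and sorting gives [0, 2, 2, 4]. The Fiedler value lambda_2 = 2 is strictly positive, so the graph is connected. The largest eigenvalue, 4, is at most the vertex count 4.

2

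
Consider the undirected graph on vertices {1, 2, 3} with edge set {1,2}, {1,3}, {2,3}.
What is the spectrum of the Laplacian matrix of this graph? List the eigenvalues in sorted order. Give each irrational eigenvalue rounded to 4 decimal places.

Reading degrees in the order [1, 2, 3] gives [2, 2, 2]; set D = diag(2, 2, 2) and form L = D - A. Since every row of L sums to 0, the all-ones vector is in the kernel and 0 is an eigenvalue. The single zero eigenvalue shows the graph is connected.

[0, 3, 3]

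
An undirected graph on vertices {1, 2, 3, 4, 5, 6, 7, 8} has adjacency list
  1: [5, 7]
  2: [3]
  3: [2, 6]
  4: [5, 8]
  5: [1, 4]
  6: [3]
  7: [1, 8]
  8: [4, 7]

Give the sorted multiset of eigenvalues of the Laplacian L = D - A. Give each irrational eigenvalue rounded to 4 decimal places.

With the vertex order [1, 2, 3, 4, 5, 6, 7, 8], the degrees are [2, 1, 2, 2, 2, 1, 2, 2], giving D = diag(2, 1, 2, 2, 2, 1, 2, 2) and L = D - A. Diagonalising L (or applying a numerical eigensolver to the 8x8 matrix) gives the spectrum above. The 2 zero eigenvalues correspond to the 2 connected components.

[0, 0, 1, 1.3820, 1.3820, 3, 3.6180, 3.6180]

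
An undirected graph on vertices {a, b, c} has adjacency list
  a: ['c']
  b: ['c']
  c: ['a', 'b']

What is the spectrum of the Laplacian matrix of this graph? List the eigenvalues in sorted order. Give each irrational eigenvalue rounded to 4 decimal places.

[0, 1, 3]

Reading degrees in the order [a, b, c] gives [1, 1, 2]; set D = diag(1, 1, 2) and form L = D - A. Since every row of L sums to 0, the all-ones vector is in the kernel and 0 is an eigenvalue. The single zero eigenvalue shows the graph is connected.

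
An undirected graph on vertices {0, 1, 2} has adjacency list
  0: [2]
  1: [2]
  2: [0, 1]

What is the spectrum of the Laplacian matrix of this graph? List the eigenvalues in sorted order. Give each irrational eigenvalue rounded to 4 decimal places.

[0, 1, 3]

Each diagonal entry of L is the vertex degree and each off-diagonal entry is -1 where an edge is present, 0 otherwise; in the order [0, 1, 2] the diagonal is [1, 1, 2]. Diagonalising L (or applying a numerical eigensolver to the 3x3 matrix) gives the spectrum above. The largest eigenvalue, 3, is at most the vertex count 3.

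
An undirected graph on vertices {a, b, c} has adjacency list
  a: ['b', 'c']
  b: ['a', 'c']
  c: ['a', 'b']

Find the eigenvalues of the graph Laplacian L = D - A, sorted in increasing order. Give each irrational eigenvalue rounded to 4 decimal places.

[0, 3, 3]

Each diagonal entry of L is the vertex degree and each off-diagonal entry is -1 where an edge is present, 0 otherwise; in the order [a, b, c] the diagonal is [2, 2, 2]. L is symmetric positive semidefinite, so every eigenvalue is real and nonnegative. The eigenvalues sum to 6, which equals trace(L) = 2|E|.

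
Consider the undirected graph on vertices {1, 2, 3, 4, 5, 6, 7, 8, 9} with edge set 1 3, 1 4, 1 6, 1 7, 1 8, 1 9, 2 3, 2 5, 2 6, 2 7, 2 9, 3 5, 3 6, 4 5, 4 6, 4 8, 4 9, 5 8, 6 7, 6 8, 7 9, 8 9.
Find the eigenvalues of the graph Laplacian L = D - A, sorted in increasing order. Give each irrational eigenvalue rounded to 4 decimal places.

Each diagonal entry of L is the vertex degree and each off-diagonal entry is -1 where an edge is present, 0 otherwise; in the order [1, 2, 3, 4, 5, 6, 7, 8, 9] the diagonal is [6, 5, 4, 5, 4, 6, 4, 5, 5]. Diagonalising L (or applying a numerical eigensolver to the 9x9 matrix) gives the spectrum above. There is one zero in the spectrum, matching the 1 component.

[0, 3.0881, 3.3995, 4.5326, 5.4639, 6, 6, 7.4959, 8.0200]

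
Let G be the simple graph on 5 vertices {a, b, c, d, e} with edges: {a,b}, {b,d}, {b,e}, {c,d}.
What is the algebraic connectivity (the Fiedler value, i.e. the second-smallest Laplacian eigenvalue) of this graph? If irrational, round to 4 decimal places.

With the vertex order [a, b, c, d, e], the degrees are [1, 3, 1, 2, 1], giving D = diag(1, 3, 1, 2, 1) and L = D - A. The sorted Laplacian eigenvalues are [0, 0.5188, 1, 2.3111, 4.1701]; the algebraic connectivity is the second entry, 0.5188. There is one zero in the spectrum, matching the 1 component.

0.5188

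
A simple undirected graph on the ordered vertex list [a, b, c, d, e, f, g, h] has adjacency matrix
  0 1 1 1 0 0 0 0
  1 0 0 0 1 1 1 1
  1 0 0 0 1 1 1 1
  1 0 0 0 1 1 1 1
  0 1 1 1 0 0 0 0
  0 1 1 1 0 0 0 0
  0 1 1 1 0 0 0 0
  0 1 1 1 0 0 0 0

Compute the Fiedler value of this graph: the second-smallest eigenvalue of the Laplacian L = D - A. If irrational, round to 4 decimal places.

With the vertex order [a, b, c, d, e, f, g, h], the degrees are [3, 5, 5, 5, 3, 3, 3, 3], giving D = diag(3, 5, 5, 5, 3, 3, 3, 3) and L = D - A. The sorted Laplacian eigenvalues are [0, 3, 3, 3, 3, 5, 5, 8]; the algebraic connectivity is the second entry, 3. By the matrix-tree theorem the graph has (1/8) * product of the nonzero eigenvalues = 2025 spanning trees.

3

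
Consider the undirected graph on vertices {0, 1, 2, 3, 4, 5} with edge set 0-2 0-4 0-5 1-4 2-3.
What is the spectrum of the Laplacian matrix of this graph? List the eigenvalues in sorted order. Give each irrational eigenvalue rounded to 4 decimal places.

[0, 0.3820, 0.6972, 2, 2.6180, 4.3028]

Each diagonal entry of L is the vertex degree and each off-diagonal entry is -1 where an edge is present, 0 otherwise; in the order [0, 1, 2, 3, 4, 5] the diagonal is [3, 1, 2, 1, 2, 1]. Diagonalising L (or applying a numerical eigensolver to the 6x6 matrix) gives the spectrum above. The largest eigenvalue, 4.3028, is at most the vertex count 6.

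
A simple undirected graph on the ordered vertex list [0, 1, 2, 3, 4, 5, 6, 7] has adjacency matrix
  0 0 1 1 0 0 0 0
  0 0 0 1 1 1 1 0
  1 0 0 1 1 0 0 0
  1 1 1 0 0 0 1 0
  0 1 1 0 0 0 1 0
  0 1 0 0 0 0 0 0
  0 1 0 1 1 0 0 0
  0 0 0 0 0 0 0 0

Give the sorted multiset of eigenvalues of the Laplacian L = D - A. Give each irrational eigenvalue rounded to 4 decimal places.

[0, 0, 0.8005, 1.6911, 3.0754, 4, 4.6610, 5.7720]

Each diagonal entry of L is the vertex degree and each off-diagonal entry is -1 where an edge is present, 0 otherwise; in the order [0, 1, 2, 3, 4, 5, 6, 7] the diagonal is [2, 4, 3, 4, 3, 1, 3, 0]. Diagonalising L (or applying a numerical eigensolver to the 8x8 matrix) gives the spectrum above. The 2 zero eigenvalues correspond to the 2 connected components.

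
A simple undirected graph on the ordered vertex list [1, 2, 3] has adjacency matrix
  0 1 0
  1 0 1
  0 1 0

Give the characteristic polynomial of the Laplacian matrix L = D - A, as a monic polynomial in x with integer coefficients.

With the vertex order [1, 2, 3], the degrees are [1, 2, 1], giving D = diag(1, 2, 1) and L = D - A. Computing det(xI - L) by cofactor expansion (or equivalently via sum-over-permutations) gives x^3 - 4x^2 + 3x. The coefficient of x^2 equals -trace(L) = -4, matching the sum of degrees. The eigenvalues sum to 4, which equals trace(L) = 2|E|. By the matrix-tree theorem the graph has (1/3) * product of the nonzero eigenvalues = 1 spanning tree.

x^3 - 4x^2 + 3x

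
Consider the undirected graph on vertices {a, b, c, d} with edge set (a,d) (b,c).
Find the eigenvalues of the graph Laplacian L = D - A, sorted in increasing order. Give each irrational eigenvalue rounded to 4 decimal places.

Each diagonal entry of L is the vertex degree and each off-diagonal entry is -1 where an edge is present, 0 otherwise; in the order [a, b, c, d] the diagonal is [1, 1, 1, 1]. Since every row of L sums to 0, the all-ones vector is in the kernel and 0 is an eigenvalue. The 2 zero eigenvalues correspond to the 2 connected components.

[0, 0, 2, 2]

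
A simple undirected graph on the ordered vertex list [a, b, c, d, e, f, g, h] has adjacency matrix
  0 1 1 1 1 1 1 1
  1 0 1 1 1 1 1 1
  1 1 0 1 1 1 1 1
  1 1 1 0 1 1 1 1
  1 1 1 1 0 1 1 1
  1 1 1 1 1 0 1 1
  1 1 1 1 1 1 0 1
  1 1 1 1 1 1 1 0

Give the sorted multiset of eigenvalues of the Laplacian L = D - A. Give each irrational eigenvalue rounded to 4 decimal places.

[0, 8, 8, 8, 8, 8, 8, 8]

With the vertex order [a, b, c, d, e, f, g, h], the degrees are [7, 7, 7, 7, 7, 7, 7, 7], giving D = diag(7, 7, 7, 7, 7, 7, 7, 7) and L = D - A. Since every row of L sums to 0, the all-ones vector is in the kernel and 0 is an eigenvalue. The single zero eigenvalue shows the graph is connected. By the matrix-tree theorem the graph has (1/8) * product of the nonzero eigenvalues = 262144 spanning trees.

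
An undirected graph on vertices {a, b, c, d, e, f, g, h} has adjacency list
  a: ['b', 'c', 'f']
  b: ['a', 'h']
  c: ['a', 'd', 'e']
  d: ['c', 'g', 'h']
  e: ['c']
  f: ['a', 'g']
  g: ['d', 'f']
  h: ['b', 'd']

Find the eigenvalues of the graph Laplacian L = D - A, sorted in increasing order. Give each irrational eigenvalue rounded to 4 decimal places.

Reading degrees in the order [a, b, c, d, e, f, g, h] gives [3, 2, 3, 3, 1, 2, 2, 2]; set D = diag(3, 2, 3, 3, 1, 2, 2, 2) and form L = D - A. L is symmetric positive semidefinite, so every eigenvalue is real and nonnegative. The eigenvalues sum to 18, which equals trace(L) = 2|E|.

[0, 0.6571, 1, 1.5858, 2.5293, 3, 4.4142, 4.8136]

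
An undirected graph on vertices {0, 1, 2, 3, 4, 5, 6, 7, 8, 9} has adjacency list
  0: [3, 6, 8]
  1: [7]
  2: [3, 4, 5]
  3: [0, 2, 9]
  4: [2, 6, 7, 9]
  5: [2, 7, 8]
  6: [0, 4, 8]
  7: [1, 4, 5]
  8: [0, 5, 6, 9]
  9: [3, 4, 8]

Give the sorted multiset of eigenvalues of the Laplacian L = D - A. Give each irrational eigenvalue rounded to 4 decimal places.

[0, 0.5955, 1.7667, 2.1555, 2.6600, 3, 3.5312, 4.7332, 5.5174, 6.0406]

Reading degrees in the order [0, 1, 2, 3, 4, 5, 6, 7, 8, 9] gives [3, 1, 3, 3, 4, 3, 3, 3, 4, 3]; set D = diag(3, 1, 3, 3, 4, 3, 3, 3, 4, 3) and form L = D - A. The multiplicity of 0 as a Laplacian eigenvalue equals the number of connected components. The single zero eigenvalue shows the graph is connected. The largest eigenvalue, 6.0406, is at most the vertex count 10.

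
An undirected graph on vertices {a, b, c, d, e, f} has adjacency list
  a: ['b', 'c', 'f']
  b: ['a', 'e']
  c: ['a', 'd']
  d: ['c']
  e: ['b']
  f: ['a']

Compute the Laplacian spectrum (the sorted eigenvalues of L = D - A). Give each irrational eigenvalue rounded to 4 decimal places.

[0, 0.3820, 0.6972, 2, 2.6180, 4.3028]

Reading degrees in the order [a, b, c, d, e, f] gives [3, 2, 2, 1, 1, 1]; set D = diag(3, 2, 2, 1, 1, 1) and form L = D - A. Since every row of L sums to 0, the all-ones vector is in the kernel and 0 is an eigenvalue. By the matrix-tree theorem the graph has (1/6) * product of the nonzero eigenvalues = 1 spanning tree. The largest eigenvalue, 4.3028, is at most the vertex count 6.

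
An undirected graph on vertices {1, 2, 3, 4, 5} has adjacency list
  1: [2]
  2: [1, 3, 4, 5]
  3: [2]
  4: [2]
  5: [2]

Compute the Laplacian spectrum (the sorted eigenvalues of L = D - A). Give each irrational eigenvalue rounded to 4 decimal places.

[0, 1, 1, 1, 5]

Reading degrees in the order [1, 2, 3, 4, 5] gives [1, 4, 1, 1, 1]; set D = diag(1, 4, 1, 1, 1) and form L = D - A. L is symmetric positive semidefinite, so every eigenvalue is real and nonnegative. The single zero eigenvalue shows the graph is connected. The eigenvalues sum to 8, which equals trace(L) = 2|E|.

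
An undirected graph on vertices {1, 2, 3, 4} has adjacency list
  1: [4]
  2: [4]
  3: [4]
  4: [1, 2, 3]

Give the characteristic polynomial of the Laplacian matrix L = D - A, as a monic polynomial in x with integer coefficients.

With the vertex order [1, 2, 3, 4], the degrees are [1, 1, 1, 3], giving D = diag(1, 1, 1, 3) and L = D - A. L has integer entries, so p(x) = det(xI - L) has integer coefficients. Expanding the determinant yields x^4 - 6x^3 + 9x^2 - 4x. Since p(0) = det(-L) = 0, x divides p(x).

x^4 - 6x^3 + 9x^2 - 4x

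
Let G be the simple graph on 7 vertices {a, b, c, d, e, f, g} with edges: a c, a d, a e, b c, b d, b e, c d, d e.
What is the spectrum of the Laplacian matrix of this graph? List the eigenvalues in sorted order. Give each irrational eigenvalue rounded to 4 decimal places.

[0, 0, 0, 3, 3, 5, 5]

Each diagonal entry of L is the vertex degree and each off-diagonal entry is -1 where an edge is present, 0 otherwise; in the order [a, b, c, d, e, f, g] the diagonal is [3, 3, 3, 4, 3, 0, 0]. Diagonalising L (or applying a numerical eigensolver to the 7x7 matrix) gives the spectrum above. The 3 zero eigenvalues correspond to the 3 connected components.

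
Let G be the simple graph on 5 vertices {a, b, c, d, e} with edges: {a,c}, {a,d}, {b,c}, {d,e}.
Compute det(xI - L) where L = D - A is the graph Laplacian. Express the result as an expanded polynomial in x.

x^5 - 8x^4 + 21x^3 - 20x^2 + 5x

With the vertex order [a, b, c, d, e], the degrees are [2, 1, 2, 2, 1], giving D = diag(2, 1, 2, 2, 1) and L = D - A. Computing det(xI - L) by cofactor expansion (or equivalently via sum-over-permutations) gives x^5 - 8x^4 + 21x^3 - 20x^2 + 5x. The coefficient of x^4 equals -trace(L) = -8, matching the sum of degrees. There is one zero in the spectrum, matching the 1 component. The largest eigenvalue, 3.6180, is at most the vertex count 5.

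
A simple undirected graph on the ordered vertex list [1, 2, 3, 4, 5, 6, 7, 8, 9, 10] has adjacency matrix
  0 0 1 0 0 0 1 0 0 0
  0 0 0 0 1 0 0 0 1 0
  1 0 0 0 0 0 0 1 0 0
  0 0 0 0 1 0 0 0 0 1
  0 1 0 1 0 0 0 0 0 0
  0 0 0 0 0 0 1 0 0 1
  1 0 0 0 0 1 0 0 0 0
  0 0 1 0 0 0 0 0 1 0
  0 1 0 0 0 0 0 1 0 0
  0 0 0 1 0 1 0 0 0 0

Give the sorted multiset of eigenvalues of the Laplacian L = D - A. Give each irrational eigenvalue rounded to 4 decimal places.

With the vertex order [1, 2, 3, 4, 5, 6, 7, 8, 9, 10], the degrees are [2, 2, 2, 2, 2, 2, 2, 2, 2, 2], giving D = diag(2, 2, 2, 2, 2, 2, 2, 2, 2, 2) and L = D - A. The multiplicity of 0 as a Laplacian eigenvalue equals the number of connected components.

[0, 0.3820, 0.3820, 1.3820, 1.3820, 2.6180, 2.6180, 3.6180, 3.6180, 4]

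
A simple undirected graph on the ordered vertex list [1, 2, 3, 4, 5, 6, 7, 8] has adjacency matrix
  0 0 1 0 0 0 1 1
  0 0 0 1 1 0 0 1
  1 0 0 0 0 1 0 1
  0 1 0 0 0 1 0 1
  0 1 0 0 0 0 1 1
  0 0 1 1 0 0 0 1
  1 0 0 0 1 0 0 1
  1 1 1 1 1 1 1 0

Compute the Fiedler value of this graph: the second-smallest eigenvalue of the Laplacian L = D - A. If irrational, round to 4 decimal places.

1.7530

With the vertex order [1, 2, 3, 4, 5, 6, 7, 8], the degrees are [3, 3, 3, 3, 3, 3, 3, 7], giving D = diag(3, 3, 3, 3, 3, 3, 3, 7) and L = D - A. The sorted Laplacian eigenvalues are [0, 1.7530, 1.7530, 3.4450, 3.4450, 4.8019, 4.8019, 8]; the algebraic connectivity is the second entry, 1.7530. There is one zero in the spectrum, matching the 1 component.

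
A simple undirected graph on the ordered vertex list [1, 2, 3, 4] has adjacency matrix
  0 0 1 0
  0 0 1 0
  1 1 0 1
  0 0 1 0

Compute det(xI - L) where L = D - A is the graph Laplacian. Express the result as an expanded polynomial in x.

x^4 - 6x^3 + 9x^2 - 4x

Each diagonal entry of L is the vertex degree and each off-diagonal entry is -1 where an edge is present, 0 otherwise; in the order [1, 2, 3, 4] the diagonal is [1, 1, 3, 1]. L has integer entries, so p(x) = det(xI - L) has integer coefficients. Expanding the determinant yields x^4 - 6x^3 + 9x^2 - 4x. Since p(0) = det(-L) = 0, x divides p(x). The eigenvalues sum to 6, which equals trace(L) = 2|E|.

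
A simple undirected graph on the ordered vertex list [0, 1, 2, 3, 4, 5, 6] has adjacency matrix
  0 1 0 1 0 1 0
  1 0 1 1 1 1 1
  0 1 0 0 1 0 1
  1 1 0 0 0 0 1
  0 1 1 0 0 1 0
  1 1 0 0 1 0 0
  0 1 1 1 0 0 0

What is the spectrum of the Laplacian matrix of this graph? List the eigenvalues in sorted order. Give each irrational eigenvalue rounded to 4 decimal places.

Reading degrees in the order [0, 1, 2, 3, 4, 5, 6] gives [3, 6, 3, 3, 3, 3, 3]; set D = diag(3, 6, 3, 3, 3, 3, 3) and form L = D - A. The multiplicity of 0 as a Laplacian eigenvalue equals the number of connected components. By the matrix-tree theorem the graph has (1/7) * product of the nonzero eigenvalues = 320 spanning trees.

[0, 2, 2, 4, 4, 5, 7]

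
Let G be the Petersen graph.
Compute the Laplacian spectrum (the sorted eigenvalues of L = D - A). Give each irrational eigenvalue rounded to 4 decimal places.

The graph has 10 vertices and degree multiset [3, 3, 3, 3, 3, 3, 3, 3, 3, 3]; D is the diagonal matrix of degrees and L = D - A. Diagonalising L (or applying a numerical eigensolver to the 10x10 matrix) gives the spectrum above. By the matrix-tree theorem the graph has (1/10) * product of the nonzero eigenvalues = 2000 spanning trees.

[0, 2, 2, 2, 2, 2, 5, 5, 5, 5]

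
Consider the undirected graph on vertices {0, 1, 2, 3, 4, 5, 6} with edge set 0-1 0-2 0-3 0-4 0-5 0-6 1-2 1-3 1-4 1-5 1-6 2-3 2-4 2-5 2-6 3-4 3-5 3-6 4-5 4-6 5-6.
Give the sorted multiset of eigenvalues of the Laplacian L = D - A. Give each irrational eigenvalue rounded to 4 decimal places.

[0, 7, 7, 7, 7, 7, 7]

Reading degrees in the order [0, 1, 2, 3, 4, 5, 6] gives [6, 6, 6, 6, 6, 6, 6]; set D = diag(6, 6, 6, 6, 6, 6, 6) and form L = D - A. Since every row of L sums to 0, the all-ones vector is in the kernel and 0 is an eigenvalue.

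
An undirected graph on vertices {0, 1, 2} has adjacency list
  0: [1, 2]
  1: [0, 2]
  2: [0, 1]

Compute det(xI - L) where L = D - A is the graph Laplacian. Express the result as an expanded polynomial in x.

Reading degrees in the order [0, 1, 2] gives [2, 2, 2]; set D = diag(2, 2, 2) and form L = D - A. The eigenvalues of L are [0, 3, 3]; the characteristic polynomial is the product of (x - lambda_i), which multiplies out to x^3 - 6x^2 + 9x. The constant term is 0 because L is singular (the all-ones vector lies in its kernel). The eigenvalues sum to 6, which equals trace(L) = 2|E|.

x^3 - 6x^2 + 9x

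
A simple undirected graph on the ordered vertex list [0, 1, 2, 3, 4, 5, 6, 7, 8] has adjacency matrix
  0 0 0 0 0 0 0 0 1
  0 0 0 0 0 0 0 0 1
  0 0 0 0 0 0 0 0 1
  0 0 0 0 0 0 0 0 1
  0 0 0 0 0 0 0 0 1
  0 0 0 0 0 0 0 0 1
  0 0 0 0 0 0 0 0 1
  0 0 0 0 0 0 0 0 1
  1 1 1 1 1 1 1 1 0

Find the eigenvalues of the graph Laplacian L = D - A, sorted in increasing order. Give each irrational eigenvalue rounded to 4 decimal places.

[0, 1, 1, 1, 1, 1, 1, 1, 9]

Each diagonal entry of L is the vertex degree and each off-diagonal entry is -1 where an edge is present, 0 otherwise; in the order [0, 1, 2, 3, 4, 5, 6, 7, 8] the diagonal is [1, 1, 1, 1, 1, 1, 1, 1, 8]. Since every row of L sums to 0, the all-ones vector is in the kernel and 0 is an eigenvalue. The largest eigenvalue, 9, is at most the vertex count 9.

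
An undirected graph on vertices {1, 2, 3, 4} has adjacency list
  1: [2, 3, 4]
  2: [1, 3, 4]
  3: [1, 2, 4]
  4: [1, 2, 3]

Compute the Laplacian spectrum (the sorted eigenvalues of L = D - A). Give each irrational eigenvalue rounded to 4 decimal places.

Each diagonal entry of L is the vertex degree and each off-diagonal entry is -1 where an edge is present, 0 otherwise; in the order [1, 2, 3, 4] the diagonal is [3, 3, 3, 3]. The multiplicity of 0 as a Laplacian eigenvalue equals the number of connected components. The single zero eigenvalue shows the graph is connected. The largest eigenvalue, 4, is at most the vertex count 4.

[0, 4, 4, 4]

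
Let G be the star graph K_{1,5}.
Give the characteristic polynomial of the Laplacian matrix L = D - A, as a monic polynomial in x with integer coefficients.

The graph has 6 vertices and degree multiset [5, 1, 1, 1, 1, 1]; D is the diagonal matrix of degrees and L = D - A. The eigenvalues of L are [0, 1, 1, 1, 1, 6]; the characteristic polynomial is the product of (x - lambda_i), which multiplies out to x^6 - 10x^5 + 30x^4 - 40x^3 + 25x^2 - 6x. The coefficient of x^5 equals -trace(L) = -10, matching the sum of degrees. The largest eigenvalue, 6, is at most the vertex count 6.

x^6 - 10x^5 + 30x^4 - 40x^3 + 25x^2 - 6x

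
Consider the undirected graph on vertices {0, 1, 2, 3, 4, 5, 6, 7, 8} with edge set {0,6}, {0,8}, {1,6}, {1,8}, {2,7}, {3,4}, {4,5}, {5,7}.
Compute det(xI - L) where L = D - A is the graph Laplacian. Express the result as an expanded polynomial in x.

x^9 - 16x^8 + 105x^7 - 364x^6 + 713x^5 - 776x^4 + 420x^3 - 80x^2

Each diagonal entry of L is the vertex degree and each off-diagonal entry is -1 where an edge is present, 0 otherwise; in the order [0, 1, 2, 3, 4, 5, 6, 7, 8] the diagonal is [2, 2, 1, 1, 2, 2, 2, 2, 2]. L has integer entries, so p(x) = det(xI - L) has integer coefficients. Expanding the determinant yields x^9 - 16x^8 + 105x^7 - 364x^6 + 713x^5 - 776x^4 + 420x^3 - 80x^2. The constant term is 0 because L is singular (the all-ones vector lies in its kernel). There are 2 zeros in the spectrum, matching the 2 components. The largest eigenvalue, 4, is at most the vertex count 9.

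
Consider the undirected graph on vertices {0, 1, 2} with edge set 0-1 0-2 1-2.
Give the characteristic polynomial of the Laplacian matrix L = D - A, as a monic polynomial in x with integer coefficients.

x^3 - 6x^2 + 9x

With the vertex order [0, 1, 2], the degrees are [2, 2, 2], giving D = diag(2, 2, 2) and L = D - A. Computing det(xI - L) by cofactor expansion (or equivalently via sum-over-permutations) gives x^3 - 6x^2 + 9x. The constant term is 0 because L is singular (the all-ones vector lies in its kernel). By the matrix-tree theorem the graph has (1/3) * product of the nonzero eigenvalues = 3 spanning trees.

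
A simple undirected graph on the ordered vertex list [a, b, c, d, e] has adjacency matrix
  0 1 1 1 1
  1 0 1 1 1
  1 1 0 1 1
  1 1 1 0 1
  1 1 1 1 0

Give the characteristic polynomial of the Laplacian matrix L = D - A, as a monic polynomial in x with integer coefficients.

Reading degrees in the order [a, b, c, d, e] gives [4, 4, 4, 4, 4]; set D = diag(4, 4, 4, 4, 4) and form L = D - A. The eigenvalues of L are [0, 5, 5, 5, 5]; the characteristic polynomial is the product of (x - lambda_i), which multiplies out to x^5 - 20x^4 + 150x^3 - 500x^2 + 625x. The constant term is 0 because L is singular (the all-ones vector lies in its kernel).

x^5 - 20x^4 + 150x^3 - 500x^2 + 625x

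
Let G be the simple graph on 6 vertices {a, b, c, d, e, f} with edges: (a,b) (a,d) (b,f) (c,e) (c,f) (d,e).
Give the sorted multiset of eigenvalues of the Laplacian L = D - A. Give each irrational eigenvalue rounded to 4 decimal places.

[0, 1, 1, 3, 3, 4]

With the vertex order [a, b, c, d, e, f], the degrees are [2, 2, 2, 2, 2, 2], giving D = diag(2, 2, 2, 2, 2, 2) and L = D - A. L is symmetric positive semidefinite, so every eigenvalue is real and nonnegative. The single zero eigenvalue shows the graph is connected. By the matrix-tree theorem the graph has (1/6) * product of the nonzero eigenvalues = 6 spanning trees. The eigenvalues sum to 12, which equals trace(L) = 2|E|.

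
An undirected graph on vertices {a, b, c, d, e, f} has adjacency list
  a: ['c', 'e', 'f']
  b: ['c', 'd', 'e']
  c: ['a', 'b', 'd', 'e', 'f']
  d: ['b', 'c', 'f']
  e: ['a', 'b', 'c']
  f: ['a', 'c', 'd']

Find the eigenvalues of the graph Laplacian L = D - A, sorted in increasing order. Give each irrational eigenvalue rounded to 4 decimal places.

[0, 2.3820, 2.3820, 4.6180, 4.6180, 6]

Each diagonal entry of L is the vertex degree and each off-diagonal entry is -1 where an edge is present, 0 otherwise; in the order [a, b, c, d, e, f] the diagonal is [3, 3, 5, 3, 3, 3]. L is symmetric positive semidefinite, so every eigenvalue is real and nonnegative. The single zero eigenvalue shows the graph is connected. There is one zero in the spectrum, matching the 1 component.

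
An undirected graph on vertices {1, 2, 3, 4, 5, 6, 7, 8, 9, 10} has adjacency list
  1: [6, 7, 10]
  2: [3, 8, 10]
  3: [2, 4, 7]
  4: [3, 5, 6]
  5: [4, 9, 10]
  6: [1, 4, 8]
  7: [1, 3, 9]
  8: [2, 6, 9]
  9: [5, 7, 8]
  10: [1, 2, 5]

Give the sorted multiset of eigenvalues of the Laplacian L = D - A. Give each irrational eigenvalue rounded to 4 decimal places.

Reading degrees in the order [1, 2, 3, 4, 5, 6, 7, 8, 9, 10] gives [3, 3, 3, 3, 3, 3, 3, 3, 3, 3]; set D = diag(3, 3, 3, 3, 3, 3, 3, 3, 3, 3) and form L = D - A. Diagonalising L (or applying a numerical eigensolver to the 10x10 matrix) gives the spectrum above. The single zero eigenvalue shows the graph is connected. The eigenvalues sum to 30, which equals trace(L) = 2|E|. By the matrix-tree theorem the graph has (1/10) * product of the nonzero eigenvalues = 2000 spanning trees.

[0, 2, 2, 2, 2, 2, 5, 5, 5, 5]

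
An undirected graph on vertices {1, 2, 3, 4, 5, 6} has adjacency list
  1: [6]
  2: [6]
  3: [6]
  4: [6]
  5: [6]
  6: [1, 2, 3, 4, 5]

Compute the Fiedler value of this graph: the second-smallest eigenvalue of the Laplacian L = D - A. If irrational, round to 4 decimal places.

Each diagonal entry of L is the vertex degree and each off-diagonal entry is -1 where an edge is present, 0 otherwise; in the order [1, 2, 3, 4, 5, 6] the diagonal is [1, 1, 1, 1, 1, 5]. Computing the eigenvalues of L and sorting gives [0, 1, 1, 1, 1, 6]. The Fiedler value lambda_2 = 1 is strictly positive, so the graph is connected. The eigenvalues sum to 10, which equals trace(L) = 2|E|. There is one zero in the spectrum, matching the 1 component.

1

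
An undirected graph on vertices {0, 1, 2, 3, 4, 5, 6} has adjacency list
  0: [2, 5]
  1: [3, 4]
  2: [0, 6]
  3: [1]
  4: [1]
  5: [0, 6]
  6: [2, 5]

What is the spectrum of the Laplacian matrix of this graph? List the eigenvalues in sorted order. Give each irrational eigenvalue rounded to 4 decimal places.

[0, 0, 1, 2, 2, 3, 4]

Reading degrees in the order [0, 1, 2, 3, 4, 5, 6] gives [2, 2, 2, 1, 1, 2, 2]; set D = diag(2, 2, 2, 1, 1, 2, 2) and form L = D - A. Since every row of L sums to 0, the all-ones vector is in the kernel and 0 is an eigenvalue. The 2 zero eigenvalues correspond to the 2 connected components. There are 2 zeros in the spectrum, matching the 2 components.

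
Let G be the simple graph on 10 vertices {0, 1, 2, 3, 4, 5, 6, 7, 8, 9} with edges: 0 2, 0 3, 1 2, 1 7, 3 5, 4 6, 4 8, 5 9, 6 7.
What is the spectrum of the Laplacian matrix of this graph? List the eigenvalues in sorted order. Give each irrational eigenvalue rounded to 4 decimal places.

With the vertex order [0, 1, 2, 3, 4, 5, 6, 7, 8, 9], the degrees are [2, 2, 2, 2, 2, 2, 2, 2, 1, 1], giving D = diag(2, 2, 2, 2, 2, 2, 2, 2, 1, 1) and L = D - A. Diagonalising L (or applying a numerical eigensolver to the 10x10 matrix) gives the spectrum above. The single zero eigenvalue shows the graph is connected.

[0, 0.0979, 0.3820, 0.8244, 1.3820, 2, 2.6180, 3.1756, 3.6180, 3.9021]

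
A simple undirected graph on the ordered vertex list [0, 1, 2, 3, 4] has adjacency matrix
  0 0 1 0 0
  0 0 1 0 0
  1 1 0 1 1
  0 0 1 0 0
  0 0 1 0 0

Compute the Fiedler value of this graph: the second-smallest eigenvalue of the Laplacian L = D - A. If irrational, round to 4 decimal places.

With the vertex order [0, 1, 2, 3, 4], the degrees are [1, 1, 4, 1, 1], giving D = diag(1, 1, 4, 1, 1) and L = D - A. The sorted Laplacian eigenvalues are [0, 1, 1, 1, 5]; the algebraic connectivity is the second entry, 1. There is one zero in the spectrum, matching the 1 component.

1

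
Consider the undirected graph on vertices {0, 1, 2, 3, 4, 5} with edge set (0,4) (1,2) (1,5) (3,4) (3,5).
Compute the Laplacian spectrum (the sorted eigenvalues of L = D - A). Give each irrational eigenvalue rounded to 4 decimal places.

With the vertex order [0, 1, 2, 3, 4, 5], the degrees are [1, 2, 1, 2, 2, 2], giving D = diag(1, 2, 1, 2, 2, 2) and L = D - A. L is symmetric positive semidefinite, so every eigenvalue is real and nonnegative. The largest eigenvalue, 3.7321, is at most the vertex count 6.

[0, 0.2679, 1, 2, 3, 3.7321]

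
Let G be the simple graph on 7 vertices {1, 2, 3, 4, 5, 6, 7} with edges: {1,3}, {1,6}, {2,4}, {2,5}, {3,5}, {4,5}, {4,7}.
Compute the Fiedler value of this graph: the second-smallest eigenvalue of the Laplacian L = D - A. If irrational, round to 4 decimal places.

Each diagonal entry of L is the vertex degree and each off-diagonal entry is -1 where an edge is present, 0 otherwise; in the order [1, 2, 3, 4, 5, 6, 7] the diagonal is [2, 2, 2, 3, 3, 1, 1]. Computing the eigenvalues of L and sorting gives [0, 0.2679, 1, 1.5858, 3, 3.7321, 4.4142]. The Fiedler value lambda_2 = 0.2679 is strictly positive, so the graph is connected. The eigenvalues sum to 14, which equals trace(L) = 2|E|.

0.2679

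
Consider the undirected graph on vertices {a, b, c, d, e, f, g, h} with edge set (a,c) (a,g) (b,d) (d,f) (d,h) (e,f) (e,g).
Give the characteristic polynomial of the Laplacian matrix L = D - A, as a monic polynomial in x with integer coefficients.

Each diagonal entry of L is the vertex degree and each off-diagonal entry is -1 where an edge is present, 0 otherwise; in the order [a, b, c, d, e, f, g, h] the diagonal is [2, 1, 1, 3, 2, 2, 2, 1]. L has integer entries, so p(x) = det(xI - L) has integer coefficients. Expanding the determinant yields x^8 - 14x^7 + 77x^6 - 212x^5 + 309x^4 - 232x^3 + 79x^2 - 8x. The constant term is 0 because L is singular (the all-ones vector lies in its kernel). By the matrix-tree theorem the graph has (1/8) * product of the nonzero eigenvalues = 1 spanning tree.

x^8 - 14x^7 + 77x^6 - 212x^5 + 309x^4 - 232x^3 + 79x^2 - 8x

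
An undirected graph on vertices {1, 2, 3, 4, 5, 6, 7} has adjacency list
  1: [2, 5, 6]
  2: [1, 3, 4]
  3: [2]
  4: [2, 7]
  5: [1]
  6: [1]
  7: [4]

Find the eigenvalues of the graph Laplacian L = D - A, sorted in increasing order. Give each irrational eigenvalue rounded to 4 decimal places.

[0, 0.3217, 0.6802, 1, 2.1397, 3.2297, 4.6287]

Each diagonal entry of L is the vertex degree and each off-diagonal entry is -1 where an edge is present, 0 otherwise; in the order [1, 2, 3, 4, 5, 6, 7] the diagonal is [3, 3, 1, 2, 1, 1, 1]. The multiplicity of 0 as a Laplacian eigenvalue equals the number of connected components. By the matrix-tree theorem the graph has (1/7) * product of the nonzero eigenvalues = 1 spanning tree.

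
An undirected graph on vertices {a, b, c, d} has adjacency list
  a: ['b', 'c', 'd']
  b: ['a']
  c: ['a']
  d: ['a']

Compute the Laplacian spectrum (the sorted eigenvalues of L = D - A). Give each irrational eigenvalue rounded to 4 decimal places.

[0, 1, 1, 4]

With the vertex order [a, b, c, d], the degrees are [3, 1, 1, 1], giving D = diag(3, 1, 1, 1) and L = D - A. Diagonalising L (or applying a numerical eigensolver to the 4x4 matrix) gives the spectrum above. The single zero eigenvalue shows the graph is connected. The largest eigenvalue, 4, is at most the vertex count 4. By the matrix-tree theorem the graph has (1/4) * product of the nonzero eigenvalues = 1 spanning tree.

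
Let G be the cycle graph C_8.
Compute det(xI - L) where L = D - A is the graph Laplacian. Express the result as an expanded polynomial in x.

The graph has 8 vertices and degree multiset [2, 2, 2, 2, 2, 2, 2, 2]; D is the diagonal matrix of degrees and L = D - A. Computing det(xI - L) by cofactor expansion (or equivalently via sum-over-permutations) gives x^8 - 16x^7 + 104x^6 - 352x^5 + 660x^4 - 672x^3 + 336x^2 - 64x. The constant term is 0 because L is singular (the all-ones vector lies in its kernel). The eigenvalues sum to 16, which equals trace(L) = 2|E|. By the matrix-tree theorem the graph has (1/8) * product of the nonzero eigenvalues = 8 spanning trees.

x^8 - 16x^7 + 104x^6 - 352x^5 + 660x^4 - 672x^3 + 336x^2 - 64x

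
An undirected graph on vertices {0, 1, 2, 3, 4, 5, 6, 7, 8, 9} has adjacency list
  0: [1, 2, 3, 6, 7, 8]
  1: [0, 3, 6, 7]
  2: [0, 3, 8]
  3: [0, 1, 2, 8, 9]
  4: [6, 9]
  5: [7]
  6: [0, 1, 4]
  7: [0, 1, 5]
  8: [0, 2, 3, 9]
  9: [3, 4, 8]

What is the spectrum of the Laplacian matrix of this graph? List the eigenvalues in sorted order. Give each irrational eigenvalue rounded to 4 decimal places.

Reading degrees in the order [0, 1, 2, 3, 4, 5, 6, 7, 8, 9] gives [6, 4, 3, 5, 2, 1, 3, 3, 4, 3]; set D = diag(6, 4, 3, 5, 2, 1, 3, 3, 4, 3) and form L = D - A. L is symmetric positive semidefinite, so every eigenvalue is real and nonnegative. The eigenvalues sum to 34, which equals trace(L) = 2|E|.

[0, 0.6066, 1.4186, 1.9854, 3.1058, 3.6589, 4.7368, 5.0580, 6.2448, 7.1852]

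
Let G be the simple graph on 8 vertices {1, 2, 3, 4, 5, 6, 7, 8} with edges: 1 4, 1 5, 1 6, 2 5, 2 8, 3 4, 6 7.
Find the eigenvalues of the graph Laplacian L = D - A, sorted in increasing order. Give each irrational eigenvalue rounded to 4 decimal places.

With the vertex order [1, 2, 3, 4, 5, 6, 7, 8], the degrees are [3, 2, 1, 2, 2, 2, 1, 1], giving D = diag(3, 2, 1, 2, 2, 2, 1, 1) and L = D - A. Diagonalising L (or applying a numerical eigensolver to the 8x8 matrix) gives the spectrum above. The single zero eigenvalue shows the graph is connected. There is one zero in the spectrum, matching the 1 component.

[0, 0.2434, 0.3820, 1.1798, 2, 2.6180, 3.1386, 4.4383]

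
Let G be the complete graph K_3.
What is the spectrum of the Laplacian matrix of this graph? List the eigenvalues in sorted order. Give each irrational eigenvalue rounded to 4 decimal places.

The graph has 3 vertices and degree multiset [2, 2, 2]; D is the diagonal matrix of degrees and L = D - A. Since every row of L sums to 0, the all-ones vector is in the kernel and 0 is an eigenvalue. The eigenvalues sum to 6, which equals trace(L) = 2|E|.

[0, 3, 3]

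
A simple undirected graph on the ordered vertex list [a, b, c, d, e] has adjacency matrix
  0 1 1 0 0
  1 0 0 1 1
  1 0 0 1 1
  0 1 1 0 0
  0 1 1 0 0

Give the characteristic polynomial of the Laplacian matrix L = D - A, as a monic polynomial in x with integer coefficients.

Each diagonal entry of L is the vertex degree and each off-diagonal entry is -1 where an edge is present, 0 otherwise; in the order [a, b, c, d, e] the diagonal is [2, 3, 3, 2, 2]. Computing det(xI - L) by cofactor expansion (or equivalently via sum-over-permutations) gives x^5 - 12x^4 + 51x^3 - 92x^2 + 60x. The constant term is 0 because L is singular (the all-ones vector lies in its kernel). The eigenvalues sum to 12, which equals trace(L) = 2|E|. There is one zero in the spectrum, matching the 1 component.

x^5 - 12x^4 + 51x^3 - 92x^2 + 60x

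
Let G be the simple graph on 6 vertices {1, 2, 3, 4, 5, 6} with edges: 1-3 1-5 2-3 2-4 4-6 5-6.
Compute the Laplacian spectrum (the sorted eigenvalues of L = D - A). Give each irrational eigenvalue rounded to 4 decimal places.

[0, 1, 1, 3, 3, 4]

With the vertex order [1, 2, 3, 4, 5, 6], the degrees are [2, 2, 2, 2, 2, 2], giving D = diag(2, 2, 2, 2, 2, 2) and L = D - A. The multiplicity of 0 as a Laplacian eigenvalue equals the number of connected components. The eigenvalues sum to 12, which equals trace(L) = 2|E|. There is one zero in the spectrum, matching the 1 component.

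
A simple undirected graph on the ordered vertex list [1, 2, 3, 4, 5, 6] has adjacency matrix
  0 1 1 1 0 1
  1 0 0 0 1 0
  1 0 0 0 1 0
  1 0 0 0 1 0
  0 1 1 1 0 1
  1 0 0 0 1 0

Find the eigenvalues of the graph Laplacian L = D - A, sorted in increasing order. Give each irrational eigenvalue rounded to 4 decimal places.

[0, 2, 2, 2, 4, 6]

Reading degrees in the order [1, 2, 3, 4, 5, 6] gives [4, 2, 2, 2, 4, 2]; set D = diag(4, 2, 2, 2, 4, 2) and form L = D - A. Since every row of L sums to 0, the all-ones vector is in the kernel and 0 is an eigenvalue. There is one zero in the spectrum, matching the 1 component. The largest eigenvalue, 6, is at most the vertex count 6.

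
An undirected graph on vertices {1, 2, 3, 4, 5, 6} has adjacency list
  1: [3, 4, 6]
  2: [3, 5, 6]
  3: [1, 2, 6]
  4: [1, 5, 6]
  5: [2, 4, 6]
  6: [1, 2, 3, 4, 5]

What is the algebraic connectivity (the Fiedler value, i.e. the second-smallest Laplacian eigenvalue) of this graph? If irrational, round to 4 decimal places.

With the vertex order [1, 2, 3, 4, 5, 6], the degrees are [3, 3, 3, 3, 3, 5], giving D = diag(3, 3, 3, 3, 3, 5) and L = D - A. The sorted Laplacian eigenvalues are [0, 2.3820, 2.3820, 4.6180, 4.6180, 6]; the algebraic connectivity is the second entry, 2.3820. There is one zero in the spectrum, matching the 1 component. The eigenvalues sum to 20, which equals trace(L) = 2|E|.

2.3820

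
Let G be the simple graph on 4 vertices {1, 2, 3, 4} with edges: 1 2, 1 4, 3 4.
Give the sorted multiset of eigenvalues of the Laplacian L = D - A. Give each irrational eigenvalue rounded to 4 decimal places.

Each diagonal entry of L is the vertex degree and each off-diagonal entry is -1 where an edge is present, 0 otherwise; in the order [1, 2, 3, 4] the diagonal is [2, 1, 1, 2]. The multiplicity of 0 as a Laplacian eigenvalue equals the number of connected components. By the matrix-tree theorem the graph has (1/4) * product of the nonzero eigenvalues = 1 spanning tree. There is one zero in the spectrum, matching the 1 component.

[0, 0.5858, 2, 3.4142]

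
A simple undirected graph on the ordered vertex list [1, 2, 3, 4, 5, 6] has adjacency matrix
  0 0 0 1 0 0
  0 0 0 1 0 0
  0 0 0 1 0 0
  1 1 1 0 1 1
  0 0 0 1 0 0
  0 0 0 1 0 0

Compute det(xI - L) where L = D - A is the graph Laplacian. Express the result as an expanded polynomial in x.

x^6 - 10x^5 + 30x^4 - 40x^3 + 25x^2 - 6x

With the vertex order [1, 2, 3, 4, 5, 6], the degrees are [1, 1, 1, 5, 1, 1], giving D = diag(1, 1, 1, 5, 1, 1) and L = D - A. L has integer entries, so p(x) = det(xI - L) has integer coefficients. Expanding the determinant yields x^6 - 10x^5 + 30x^4 - 40x^3 + 25x^2 - 6x. Since p(0) = det(-L) = 0, x divides p(x). By the matrix-tree theorem the graph has (1/6) * product of the nonzero eigenvalues = 1 spanning tree.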